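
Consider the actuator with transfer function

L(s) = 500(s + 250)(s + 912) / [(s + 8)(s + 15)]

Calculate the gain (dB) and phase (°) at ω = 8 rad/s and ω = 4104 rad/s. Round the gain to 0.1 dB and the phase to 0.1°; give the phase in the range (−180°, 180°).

ω = 8: 115.5 dB, -70.7°; ω = 4104: 54.2 dB, -15.7°

At s = jω = j8:
zero (s+250): 250 + j8 → |·| = √(250²+8²) = √62564 ≈ 250.13, ∠ = arctan(8/250) ≈ 1.83°
zero (s+912): 912 + j8 → |·| = √(912²+8²) = √831808 ≈ 912.04, ∠ = arctan(8/912) ≈ 0.50°
pole (s+8): 8 + j8 → |·| = √(8²+8²) = √128 ≈ 11.314, ∠ = arctan(8/8) ≈ 45.00°
pole (s+15): 15 + j8 → |·| = √(15²+8²) = √289 ≈ 17, ∠ = arctan(8/15) ≈ 28.07°
|L| = 500 · 2.2813e+05 / 192.34 ≈ 5.9304e+05
Gain = 20 log₁₀(5.9304e+05) ≈ 115.46 dB
∠L = 2.33° − 73.07° = -70.74°

At s = jω = j4104:
zero (s+250): 250 + j4104 → |·| = √(250²+4104²) = √16905316 ≈ 4111.6, ∠ = arctan(4104/250) ≈ 86.51°
zero (s+912): 912 + j4104 → |·| = √(912²+4104²) = √17674560 ≈ 4204.1, ∠ = arctan(4104/912) ≈ 77.47°
pole (s+8): 8 + j4104 → |·| = √(8²+4104²) = √16842880 ≈ 4104, ∠ = arctan(4104/8) ≈ 89.89°
pole (s+15): 15 + j4104 → |·| = √(15²+4104²) = √16843041 ≈ 4104, ∠ = arctan(4104/15) ≈ 89.79°
|L| = 500 · 1.7286e+07 / 1.6843e+07 ≈ 513.15
Gain = 20 log₁₀(513.15) ≈ 54.20 dB
∠L = 163.98° − 179.68° = -15.70°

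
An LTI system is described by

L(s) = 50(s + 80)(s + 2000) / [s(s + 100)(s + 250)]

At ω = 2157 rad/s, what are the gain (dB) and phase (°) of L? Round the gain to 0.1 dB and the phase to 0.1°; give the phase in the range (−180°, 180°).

-30.1 dB, -125.7°

At s = jω = j2157:
zero (s+80): 80 + j2157 → |·| = √(80²+2157²) = √4659049 ≈ 2158.5, ∠ = arctan(2157/80) ≈ 87.88°
zero (s+2000): 2000 + j2157 → |·| = √(2000²+2157²) = √8652649 ≈ 2941.5, ∠ = arctan(2157/2000) ≈ 47.16°
pole (s+100): 100 + j2157 → |·| = √(100²+2157²) = √4662649 ≈ 2159.3, ∠ = arctan(2157/100) ≈ 87.35°
pole (s+250): 250 + j2157 → |·| = √(250²+2157²) = √4715149 ≈ 2171.4, ∠ = arctan(2157/250) ≈ 83.39°
pole at origin: |s| = 2157, ∠ = 90.00° (in denominator)
|L| = 50 · 6.3492e+06 / 1.0114e+10 ≈ 0.031388
Gain = 20 log₁₀(0.031388) ≈ -30.06 dB
∠L = 135.04° − 260.74° = -125.70°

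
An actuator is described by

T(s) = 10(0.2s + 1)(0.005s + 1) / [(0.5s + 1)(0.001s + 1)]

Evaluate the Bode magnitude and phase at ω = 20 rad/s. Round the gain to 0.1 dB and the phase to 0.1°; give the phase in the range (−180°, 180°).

At ω = 20 rad/s:
zero (1 + j20·0.2) = 1 + j4 → |·| ≈ 4.1231, ∠ ≈ 75.96°
zero (1 + j20·0.005) = 1 + j0.1 → |·| ≈ 1.005, ∠ ≈ 5.71°
pole (1 + j20·0.5) = 1 + j10 → |·| ≈ 10.05, ∠ ≈ 84.29°
pole (1 + j20·0.001) = 1 + j0.02 → |·| ≈ 1.0002, ∠ ≈ 1.15°
|T| = 10 · 4.1231 · 1.005 / (10.05 · 1.0002) ≈ 4.1223
Gain = 20 log₁₀(4.1223) ≈ 12.30 dB
∠T = (75.96° + 5.71°) − (84.29° + 1.15°) = -3.77°

12.3 dB, -3.8°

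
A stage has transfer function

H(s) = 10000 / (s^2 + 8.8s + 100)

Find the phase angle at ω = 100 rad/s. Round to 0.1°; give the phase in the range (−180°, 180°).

At s = jω = j100:
quadratic: (j100)² + 8.8·j100 + 100 = -9900 + j880 → |·| ≈ 9939, ∠ ≈ 174.92°
∠H = 0.00° − 174.92° = -174.92°

-174.9°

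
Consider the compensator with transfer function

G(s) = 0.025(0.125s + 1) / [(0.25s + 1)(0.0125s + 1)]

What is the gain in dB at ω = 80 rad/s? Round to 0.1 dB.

At ω = 80 rad/s:
zero (1 + j80·0.125) = 1 + j10 → |·| ≈ 10.05, ∠ ≈ 84.29°
pole (1 + j80·0.25) = 1 + j20 → |·| ≈ 20.025, ∠ ≈ 87.14°
pole (1 + j80·0.0125) = 1 + j1 → |·| ≈ 1.4142, ∠ ≈ 45.00°
|G| = 0.025 · 10.05 / (20.025 · 1.4142) ≈ 0.008872
Gain = 20 log₁₀(0.008872) ≈ -41.04 dB

-41.0 dB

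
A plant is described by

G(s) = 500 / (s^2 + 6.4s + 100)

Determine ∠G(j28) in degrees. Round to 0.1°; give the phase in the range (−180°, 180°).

-165.3°

At s = jω = j28:
quadratic: (j28)² + 6.4·j28 + 100 = -684 + j179.2 → |·| ≈ 707.08, ∠ ≈ 165.32°
∠G = 0.00° − 165.32° = -165.32°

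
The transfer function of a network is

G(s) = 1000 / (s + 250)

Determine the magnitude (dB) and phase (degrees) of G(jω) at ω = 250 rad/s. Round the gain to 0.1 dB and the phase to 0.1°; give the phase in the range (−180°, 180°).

9.0 dB, -45.0°

At s = jω = j250:
pole (s+250): 250 + j250 → |·| = √(250²+250²) = √125000 ≈ 353.55, ∠ = arctan(250/250) ≈ 45.00°
|G| = 1000 / 353.55 ≈ 2.8285
Gain = 20 log₁₀(2.8285) ≈ 9.03 dB
∠G = 0.00° − 45.00° = -45.00°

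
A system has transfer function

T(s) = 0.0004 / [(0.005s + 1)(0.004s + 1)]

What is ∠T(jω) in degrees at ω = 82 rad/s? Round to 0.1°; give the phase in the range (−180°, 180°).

-40.5°

At ω = 82 rad/s:
pole (1 + j82·0.005) = 1 + j0.41 → |·| ≈ 1.0808, ∠ ≈ 22.29°
pole (1 + j82·0.004) = 1 + j0.328 → |·| ≈ 1.0524, ∠ ≈ 18.16°
∠T = (0°) − (22.29° + 18.16°) = -40.45°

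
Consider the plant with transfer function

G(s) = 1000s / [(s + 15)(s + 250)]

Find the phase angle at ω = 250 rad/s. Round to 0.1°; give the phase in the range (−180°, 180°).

At s = jω = j250:
zero at origin: s = j250 → |·| = 250, ∠ = 90.00°
pole (s+15): 15 + j250 → |·| = √(15²+250²) = √62725 ≈ 250.45, ∠ = arctan(250/15) ≈ 86.57°
pole (s+250): 250 + j250 → |·| = √(250²+250²) = √125000 ≈ 353.55, ∠ = arctan(250/250) ≈ 45.00°
∠G = 90.00° − 131.57° = -41.57°

-41.6°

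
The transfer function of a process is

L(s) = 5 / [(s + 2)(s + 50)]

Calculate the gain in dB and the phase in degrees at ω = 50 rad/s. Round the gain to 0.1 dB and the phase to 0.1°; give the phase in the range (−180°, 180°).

-57.0 dB, -132.7°

At s = jω = j50:
pole (s+2): 2 + j50 → |·| = √(2²+50²) = √2504 ≈ 50.04, ∠ = arctan(50/2) ≈ 87.71°
pole (s+50): 50 + j50 → |·| = √(50²+50²) = √5000 ≈ 70.711, ∠ = arctan(50/50) ≈ 45.00°
|L| = 5 / 3538.4 ≈ 0.0014131
Gain = 20 log₁₀(0.0014131) ≈ -57.00 dB
∠L = 0.00° − 132.71° = -132.71°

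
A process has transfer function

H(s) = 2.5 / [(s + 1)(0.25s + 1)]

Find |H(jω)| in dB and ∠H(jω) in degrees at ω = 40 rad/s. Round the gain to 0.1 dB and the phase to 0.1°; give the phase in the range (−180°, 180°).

-44.1 dB, -172.9°

At ω = 40 rad/s:
pole (1 + j40·1) = 1 + j40 → |·| ≈ 40.012, ∠ ≈ 88.57°
pole (1 + j40·0.25) = 1 + j10 → |·| ≈ 10.05, ∠ ≈ 84.29°
|H| = 2.5 · 1 / (40.012 · 10.05) ≈ 0.006217
Gain = 20 log₁₀(0.006217) ≈ -44.13 dB
∠H = (0°) − (88.57° + 84.29°) = -172.86°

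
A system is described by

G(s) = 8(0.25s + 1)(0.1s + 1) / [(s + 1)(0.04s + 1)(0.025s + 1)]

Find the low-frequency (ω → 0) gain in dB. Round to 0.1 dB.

G(0) = 8 · 1 / 1 = 8
20 log₁₀(8) ≈ 18.06 dB

18.1 dB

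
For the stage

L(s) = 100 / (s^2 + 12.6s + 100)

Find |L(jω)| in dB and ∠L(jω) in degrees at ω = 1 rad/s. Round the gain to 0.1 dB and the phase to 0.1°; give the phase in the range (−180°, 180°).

At s = jω = j1:
quadratic: (j1)² + 12.6·j1 + 100 = 99 + j12.6 → |·| ≈ 99.799, ∠ ≈ 7.25°
|L| = 100 / 99.799 ≈ 1.002
Gain = 20 log₁₀(1.002) ≈ 0.02 dB
∠L = 0.00° − 7.25° = -7.25°

0.0 dB, -7.3°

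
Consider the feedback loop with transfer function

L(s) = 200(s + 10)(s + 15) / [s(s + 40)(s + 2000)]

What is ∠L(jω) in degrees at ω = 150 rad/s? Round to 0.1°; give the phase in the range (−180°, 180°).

1.1°

At s = jω = j150:
zero (s+10): 10 + j150 → |·| = √(10²+150²) = √22600 ≈ 150.33, ∠ = arctan(150/10) ≈ 86.19°
zero (s+15): 15 + j150 → |·| = √(15²+150²) = √22725 ≈ 150.75, ∠ = arctan(150/15) ≈ 84.29°
pole (s+40): 40 + j150 → |·| = √(40²+150²) = √24100 ≈ 155.24, ∠ = arctan(150/40) ≈ 75.07°
pole (s+2000): 2000 + j150 → |·| = √(2000²+150²) = √4022500 ≈ 2005.6, ∠ = arctan(150/2000) ≈ 4.29°
pole at origin: |s| = 150, ∠ = 90.00° (in denominator)
∠L = 170.48° − 169.36° = 1.12°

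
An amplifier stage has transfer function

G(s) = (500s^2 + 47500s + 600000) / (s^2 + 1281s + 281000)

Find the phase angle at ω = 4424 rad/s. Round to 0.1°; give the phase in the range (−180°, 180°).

Substitute s = j4424:
Numerator: 500(j4424)^2 + 47500(j4424) + 600000 = -9785288000 + j210140000
Denominator: (j4424)^2 + 1281(j4424) + 281000 = -19290776 + j5667144
|N| = √(9785288000² + 210140000²) ≈ 9.7875e+09, ∠N ≈ 178.77°
|D| = √(19290776² + 5667144²) ≈ 2.0106e+07, ∠D ≈ 163.63°
∠G = 178.77° − 163.63° = 15.14°

15.1°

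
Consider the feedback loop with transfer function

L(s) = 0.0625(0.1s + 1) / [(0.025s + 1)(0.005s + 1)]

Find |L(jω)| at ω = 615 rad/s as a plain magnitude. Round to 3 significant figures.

0.0772

At ω = 615 rad/s:
zero (1 + j615·0.1) = 1 + j61.5 → |·| ≈ 61.508, ∠ ≈ 89.07°
pole (1 + j615·0.025) = 1 + j15.375 → |·| ≈ 15.407, ∠ ≈ 86.28°
pole (1 + j615·0.005) = 1 + j3.075 → |·| ≈ 3.2335, ∠ ≈ 71.99°
|L| = 0.0625 · 61.508 / (15.407 · 3.2335) ≈ 0.077165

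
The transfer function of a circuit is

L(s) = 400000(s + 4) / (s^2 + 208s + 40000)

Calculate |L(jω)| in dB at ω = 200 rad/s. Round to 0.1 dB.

At s = jω = j200:
zero (s+4): 4 + j200 → |·| = √(4²+200²) = √40016 ≈ 200.04, ∠ = arctan(200/4) ≈ 88.85°
quadratic: (j200)² + 208·j200 + 40000 = 0 + j41600 → |·| ≈ 41600, ∠ ≈ 90.00°
|L| = 400000 · 200.04 / 41600 ≈ 1923.5
Gain = 20 log₁₀(1923.5) ≈ 65.68 dB

65.7 dB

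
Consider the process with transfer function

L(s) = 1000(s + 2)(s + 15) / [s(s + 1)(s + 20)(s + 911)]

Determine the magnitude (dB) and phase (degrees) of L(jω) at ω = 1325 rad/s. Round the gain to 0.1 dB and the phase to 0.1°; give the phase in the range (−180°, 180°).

-66.6 dB, -145.3°

At s = jω = j1325:
zero (s+2): 2 + j1325 → |·| = √(2²+1325²) = √1755629 ≈ 1325, ∠ = arctan(1325/2) ≈ 89.91°
zero (s+15): 15 + j1325 → |·| = √(15²+1325²) = √1755850 ≈ 1325.1, ∠ = arctan(1325/15) ≈ 89.35°
pole (s+1): 1 + j1325 → |·| = √(1²+1325²) = √1755626 ≈ 1325, ∠ = arctan(1325/1) ≈ 89.96°
pole (s+20): 20 + j1325 → |·| = √(20²+1325²) = √1756025 ≈ 1325.2, ∠ = arctan(1325/20) ≈ 89.14°
pole (s+911): 911 + j1325 → |·| = √(911²+1325²) = √2585546 ≈ 1608, ∠ = arctan(1325/911) ≈ 55.49°
pole at origin: |s| = 1325, ∠ = 90.00° (in denominator)
|L| = 1000 · 1.7558e+06 / 3.7411e+12 ≈ 0.00046933
Gain = 20 log₁₀(0.00046933) ≈ -66.57 dB
∠L = 179.26° − 324.59° = -145.33°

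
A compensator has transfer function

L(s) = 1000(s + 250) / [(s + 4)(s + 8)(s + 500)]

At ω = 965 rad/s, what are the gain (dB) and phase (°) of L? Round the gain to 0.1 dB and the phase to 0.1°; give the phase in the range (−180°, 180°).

At s = jω = j965:
zero (s+250): 250 + j965 → |·| = √(250²+965²) = √993725 ≈ 996.86, ∠ = arctan(965/250) ≈ 75.48°
pole (s+4): 4 + j965 → |·| = √(4²+965²) = √931241 ≈ 965.01, ∠ = arctan(965/4) ≈ 89.76°
pole (s+8): 8 + j965 → |·| = √(8²+965²) = √931289 ≈ 965.03, ∠ = arctan(965/8) ≈ 89.53°
pole (s+500): 500 + j965 → |·| = √(500²+965²) = √1181225 ≈ 1086.8, ∠ = arctan(965/500) ≈ 62.61°
|L| = 1000 · 996.86 / 1.0121e+09 ≈ 0.00098494
Gain = 20 log₁₀(0.00098494) ≈ -60.13 dB
∠L = 75.48° − 241.90° = -166.42°

-60.1 dB, -166.4°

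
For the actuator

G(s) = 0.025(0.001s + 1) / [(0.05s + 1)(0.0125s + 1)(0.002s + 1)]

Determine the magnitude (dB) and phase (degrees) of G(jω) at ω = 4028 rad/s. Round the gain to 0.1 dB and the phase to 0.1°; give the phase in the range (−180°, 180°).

At ω = 4028 rad/s:
zero (1 + j4028·0.001) = 1 + j4.028 → |·| ≈ 4.1503, ∠ ≈ 76.06°
pole (1 + j4028·0.05) = 1 + j201.4 → |·| ≈ 201.4, ∠ ≈ 89.72°
pole (1 + j4028·0.0125) = 1 + j50.35 → |·| ≈ 50.36, ∠ ≈ 88.86°
pole (1 + j4028·0.002) = 1 + j8.056 → |·| ≈ 8.1178, ∠ ≈ 82.92°
|G| = 0.025 · 4.1503 / (201.4 · 50.36 · 8.1178) ≈ 1.2602e-06
Gain = 20 log₁₀(1.2602e-06) ≈ -117.99 dB
∠G = (76.06°) − (89.72° + 88.86° + 82.92°) = -185.44° ≡ 174.56° (principal value)

-118.0 dB, 174.6°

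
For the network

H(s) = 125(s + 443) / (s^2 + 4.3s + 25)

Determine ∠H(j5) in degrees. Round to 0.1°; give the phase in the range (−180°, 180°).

-89.4°

At s = jω = j5:
zero (s+443): 443 + j5 → |·| = √(443²+5²) = √196274 ≈ 443.03, ∠ = arctan(5/443) ≈ 0.65°
quadratic: (j5)² + 4.3·j5 + 25 = 0 + j21.5 → |·| ≈ 21.5, ∠ ≈ 90.00°
∠H = 0.65° − 90.00° = -89.35°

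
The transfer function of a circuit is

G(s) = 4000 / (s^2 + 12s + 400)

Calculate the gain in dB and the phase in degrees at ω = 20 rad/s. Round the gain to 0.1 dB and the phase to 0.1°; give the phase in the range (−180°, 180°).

24.4 dB, -90.0°

At s = jω = j20:
quadratic: (j20)² + 12·j20 + 400 = 0 + j240 → |·| ≈ 240, ∠ ≈ 90.00°
|G| = 4000 / 240 ≈ 16.667
Gain = 20 log₁₀(16.667) ≈ 24.44 dB
∠G = 0.00° − 90.00° = -90.00°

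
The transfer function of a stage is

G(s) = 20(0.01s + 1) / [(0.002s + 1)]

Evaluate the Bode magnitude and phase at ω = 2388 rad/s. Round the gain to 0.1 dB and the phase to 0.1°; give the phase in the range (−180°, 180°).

39.8 dB, 9.4°

At ω = 2388 rad/s:
zero (1 + j2388·0.01) = 1 + j23.88 → |·| ≈ 23.901, ∠ ≈ 87.60°
pole (1 + j2388·0.002) = 1 + j4.776 → |·| ≈ 4.8796, ∠ ≈ 78.17°
|G| = 20 · 23.901 / (4.8796) ≈ 97.963
Gain = 20 log₁₀(97.963) ≈ 39.82 dB
∠G = (87.60°) − (78.17°) = 9.43°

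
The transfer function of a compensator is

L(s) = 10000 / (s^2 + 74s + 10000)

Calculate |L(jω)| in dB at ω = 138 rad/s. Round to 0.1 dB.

At s = jω = j138:
quadratic: (j138)² + 74·j138 + 10000 = -9044 + j10212 → |·| ≈ 13641, ∠ ≈ 131.53°
|L| = 10000 / 13641 ≈ 0.73308
Gain = 20 log₁₀(0.73308) ≈ -2.70 dB

-2.7 dB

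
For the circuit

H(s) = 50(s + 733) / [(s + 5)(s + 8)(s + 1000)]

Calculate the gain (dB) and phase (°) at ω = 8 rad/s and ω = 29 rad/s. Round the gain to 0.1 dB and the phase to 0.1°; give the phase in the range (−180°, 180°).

At s = jω = j8:
zero (s+733): 733 + j8 → |·| = √(733²+8²) = √537353 ≈ 733.04, ∠ = arctan(8/733) ≈ 0.63°
pole (s+5): 5 + j8 → |·| = √(5²+8²) = √89 ≈ 9.434, ∠ = arctan(8/5) ≈ 57.99°
pole (s+8): 8 + j8 → |·| = √(8²+8²) = √128 ≈ 11.314, ∠ = arctan(8/8) ≈ 45.00°
pole (s+1000): 1000 + j8 → |·| = √(1000²+8²) = √1000064 ≈ 1000, ∠ = arctan(8/1000) ≈ 0.46°
|H| = 50 · 733.04 / 1.0674e+05 ≈ 0.34338
Gain = 20 log₁₀(0.34338) ≈ -9.28 dB
∠H = 0.63° − 103.45° = -102.82°

At s = jω = j29:
zero (s+733): 733 + j29 → |·| = √(733²+29²) = √538130 ≈ 733.57, ∠ = arctan(29/733) ≈ 2.27°
pole (s+5): 5 + j29 → |·| = √(5²+29²) = √866 ≈ 29.428, ∠ = arctan(29/5) ≈ 80.22°
pole (s+8): 8 + j29 → |·| = √(8²+29²) = √905 ≈ 30.083, ∠ = arctan(29/8) ≈ 74.58°
pole (s+1000): 1000 + j29 → |·| = √(1000²+29²) = √1000841 ≈ 1000.4, ∠ = arctan(29/1000) ≈ 1.66°
|H| = 50 · 733.57 / 8.8564e+05 ≈ 0.041415
Gain = 20 log₁₀(0.041415) ≈ -27.66 dB
∠H = 2.27° − 156.46° = -154.19°

ω = 8: -9.3 dB, -102.8°; ω = 29: -27.7 dB, -154.2°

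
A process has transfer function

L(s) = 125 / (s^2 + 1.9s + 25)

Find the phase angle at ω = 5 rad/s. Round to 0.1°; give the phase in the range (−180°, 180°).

At s = jω = j5:
quadratic: (j5)² + 1.9·j5 + 25 = 0 + j9.5 → |·| ≈ 9.5, ∠ ≈ 90.00°
∠L = 0.00° − 90.00° = -90.00°

-90.0°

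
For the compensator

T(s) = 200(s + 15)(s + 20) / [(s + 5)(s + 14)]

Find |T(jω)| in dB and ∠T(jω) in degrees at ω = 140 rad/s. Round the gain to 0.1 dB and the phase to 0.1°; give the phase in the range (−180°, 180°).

At s = jω = j140:
zero (s+15): 15 + j140 → |·| = √(15²+140²) = √19825 ≈ 140.8, ∠ = arctan(140/15) ≈ 83.88°
zero (s+20): 20 + j140 → |·| = √(20²+140²) = √20000 ≈ 141.42, ∠ = arctan(140/20) ≈ 81.87°
pole (s+5): 5 + j140 → |·| = √(5²+140²) = √19625 ≈ 140.09, ∠ = arctan(140/5) ≈ 87.95°
pole (s+14): 14 + j140 → |·| = √(14²+140²) = √19796 ≈ 140.7, ∠ = arctan(140/14) ≈ 84.29°
|T| = 200 · 19912 / 19711 ≈ 202.04
Gain = 20 log₁₀(202.04) ≈ 46.11 dB
∠T = 165.75° − 172.24° = -6.49°

46.1 dB, -6.5°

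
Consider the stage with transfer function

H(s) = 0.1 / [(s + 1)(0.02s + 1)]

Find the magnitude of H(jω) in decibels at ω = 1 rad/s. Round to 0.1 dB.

-23.0 dB

At ω = 1 rad/s:
pole (1 + j1·1) = 1 + j1 → |·| ≈ 1.4142, ∠ ≈ 45.00°
pole (1 + j1·0.02) = 1 + j0.02 → |·| ≈ 1.0002, ∠ ≈ 1.15°
|H| = 0.1 · 1 / (1.4142 · 1.0002) ≈ 0.070697
Gain = 20 log₁₀(0.070697) ≈ -23.01 dB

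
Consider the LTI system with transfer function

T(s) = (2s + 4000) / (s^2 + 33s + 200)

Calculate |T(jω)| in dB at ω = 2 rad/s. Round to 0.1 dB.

Substitute s = j2:
Numerator: 2(j2) + 4000 = 4000 + j4
Denominator: (j2)^2 + 33(j2) + 200 = 196 + j66
|N| = √(4000² + 4²) ≈ 4000, ∠N ≈ 0.06°
|D| = √(196² + 66²) ≈ 206.81, ∠D ≈ 18.61°
|T| = 4000 / 206.81 ≈ 19.341
Gain = 20 log₁₀(19.341) ≈ 25.73 dB

25.7 dB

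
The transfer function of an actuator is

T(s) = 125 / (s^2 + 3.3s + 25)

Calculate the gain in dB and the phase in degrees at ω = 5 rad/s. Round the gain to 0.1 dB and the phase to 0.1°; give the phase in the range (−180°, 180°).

At s = jω = j5:
quadratic: (j5)² + 3.3·j5 + 25 = 0 + j16.5 → |·| ≈ 16.5, ∠ ≈ 90.00°
|T| = 125 / 16.5 ≈ 7.5758
Gain = 20 log₁₀(7.5758) ≈ 17.59 dB
∠T = 0.00° − 90.00° = -90.00°

17.6 dB, -90.0°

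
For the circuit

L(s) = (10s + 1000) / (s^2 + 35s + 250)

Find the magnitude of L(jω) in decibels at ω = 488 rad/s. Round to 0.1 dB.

-33.6 dB

Substitute s = j488:
Numerator: 10(j488) + 1000 = 1000 + j4880
Denominator: (j488)^2 + 35(j488) + 250 = -237894 + j17080
|N| = √(1000² + 4880²) ≈ 4981.4, ∠N ≈ 78.42°
|D| = √(237894² + 17080²) ≈ 2.3851e+05, ∠D ≈ 175.89°
|L| = 4981.4 / 2.3851e+05 ≈ 0.020885
Gain = 20 log₁₀(0.020885) ≈ -33.60 dB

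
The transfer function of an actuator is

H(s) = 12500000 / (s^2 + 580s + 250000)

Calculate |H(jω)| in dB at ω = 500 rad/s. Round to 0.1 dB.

32.7 dB

At s = jω = j500:
quadratic: (j500)² + 580·j500 + 250000 = 0 + j290000 → |·| ≈ 2.9e+05, ∠ ≈ 90.00°
|H| = 12500000 / 2.9e+05 ≈ 43.103
Gain = 20 log₁₀(43.103) ≈ 32.69 dB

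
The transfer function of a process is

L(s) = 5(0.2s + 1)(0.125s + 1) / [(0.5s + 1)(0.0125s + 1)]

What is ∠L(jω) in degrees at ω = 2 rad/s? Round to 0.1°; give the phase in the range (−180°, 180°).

At ω = 2 rad/s:
zero (1 + j2·0.2) = 1 + j0.4 → |·| ≈ 1.077, ∠ ≈ 21.80°
zero (1 + j2·0.125) = 1 + j0.25 → |·| ≈ 1.0308, ∠ ≈ 14.04°
pole (1 + j2·0.5) = 1 + j1 → |·| ≈ 1.4142, ∠ ≈ 45.00°
pole (1 + j2·0.0125) = 1 + j0.025 → |·| ≈ 1.0003, ∠ ≈ 1.43°
∠L = (21.80° + 14.04°) − (45.00° + 1.43°) = -10.59°

-10.6°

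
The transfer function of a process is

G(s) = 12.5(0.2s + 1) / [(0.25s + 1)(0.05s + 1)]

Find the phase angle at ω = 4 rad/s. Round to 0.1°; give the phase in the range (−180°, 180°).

-17.7°

At ω = 4 rad/s:
zero (1 + j4·0.2) = 1 + j0.8 → |·| ≈ 1.2806, ∠ ≈ 38.66°
pole (1 + j4·0.25) = 1 + j1 → |·| ≈ 1.4142, ∠ ≈ 45.00°
pole (1 + j4·0.05) = 1 + j0.2 → |·| ≈ 1.0198, ∠ ≈ 11.31°
∠G = (38.66°) − (45.00° + 11.31°) = -17.65°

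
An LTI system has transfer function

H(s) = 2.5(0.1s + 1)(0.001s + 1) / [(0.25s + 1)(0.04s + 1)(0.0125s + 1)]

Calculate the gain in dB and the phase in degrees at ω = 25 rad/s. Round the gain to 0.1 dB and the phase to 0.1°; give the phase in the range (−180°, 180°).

At ω = 25 rad/s:
zero (1 + j25·0.1) = 1 + j2.5 → |·| ≈ 2.6926, ∠ ≈ 68.20°
zero (1 + j25·0.001) = 1 + j0.025 → |·| ≈ 1.0003, ∠ ≈ 1.43°
pole (1 + j25·0.25) = 1 + j6.25 → |·| ≈ 6.3295, ∠ ≈ 80.91°
pole (1 + j25·0.04) = 1 + j1 → |·| ≈ 1.4142, ∠ ≈ 45.00°
pole (1 + j25·0.0125) = 1 + j0.3125 → |·| ≈ 1.0477, ∠ ≈ 17.35°
|H| = 2.5 · 2.6926 · 1.0003 / (6.3295 · 1.4142 · 1.0477) ≈ 0.718
Gain = 20 log₁₀(0.718) ≈ -2.88 dB
∠H = (68.20° + 1.43°) − (80.91° + 45.00° + 17.35°) = -73.63°

-2.9 dB, -73.6°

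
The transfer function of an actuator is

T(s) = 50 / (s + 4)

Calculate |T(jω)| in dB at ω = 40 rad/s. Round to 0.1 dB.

At s = jω = j40:
pole (s+4): 4 + j40 → |·| = √(4²+40²) = √1616 ≈ 40.2, ∠ = arctan(40/4) ≈ 84.29°
|T| = 50 / 40.2 ≈ 1.2438
Gain = 20 log₁₀(1.2438) ≈ 1.90 dB

1.9 dB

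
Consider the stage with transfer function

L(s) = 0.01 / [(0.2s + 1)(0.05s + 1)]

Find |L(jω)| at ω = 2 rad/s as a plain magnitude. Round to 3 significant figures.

0.00924

At ω = 2 rad/s:
pole (1 + j2·0.2) = 1 + j0.4 → |·| ≈ 1.077, ∠ ≈ 21.80°
pole (1 + j2·0.05) = 1 + j0.1 → |·| ≈ 1.005, ∠ ≈ 5.71°
|L| = 0.01 · 1 / (1.077 · 1.005) ≈ 0.0092389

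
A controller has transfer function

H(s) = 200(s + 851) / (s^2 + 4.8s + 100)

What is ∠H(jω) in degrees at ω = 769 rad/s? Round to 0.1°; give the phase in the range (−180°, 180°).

At s = jω = j769:
zero (s+851): 851 + j769 → |·| = √(851²+769²) = √1315562 ≈ 1147, ∠ = arctan(769/851) ≈ 42.10°
quadratic: (j769)² + 4.8·j769 + 100 = -591261 + j3691.2 → |·| ≈ 5.9127e+05, ∠ ≈ 179.64°
∠H = 42.10° − 179.64° = -137.54°

-137.5°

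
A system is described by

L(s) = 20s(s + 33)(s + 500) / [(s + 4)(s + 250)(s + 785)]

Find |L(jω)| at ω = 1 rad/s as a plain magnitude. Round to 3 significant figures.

0.408

At s = jω = j1:
zero (s+33): 33 + j1 → |·| = √(33²+1²) = √1090 ≈ 33.015, ∠ = arctan(1/33) ≈ 1.74°
zero (s+500): 500 + j1 → |·| = √(500²+1²) = √250001 ≈ 500, ∠ = arctan(1/500) ≈ 0.11°
zero at origin: s = j1 → |·| = 1, ∠ = 90.00°
pole (s+4): 4 + j1 → |·| = √(4²+1²) = √17 ≈ 4.1231, ∠ = arctan(1/4) ≈ 14.04°
pole (s+250): 250 + j1 → |·| = √(250²+1²) = √62501 ≈ 250, ∠ = arctan(1/250) ≈ 0.23°
pole (s+785): 785 + j1 → |·| = √(785²+1²) = √616226 ≈ 785, ∠ = arctan(1/785) ≈ 0.07°
|L| = 20 · 16508 / 8.0916e+05 ≈ 0.40803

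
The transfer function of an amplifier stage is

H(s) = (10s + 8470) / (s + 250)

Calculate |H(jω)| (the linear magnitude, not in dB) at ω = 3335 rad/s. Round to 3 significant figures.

Substitute s = j3335:
Numerator: 10(j3335) + 8470 = 8470 + j33350
Denominator: (j3335) + 250 = 250 + j3335
|N| = √(8470² + 33350²) ≈ 34409, ∠N ≈ 75.75°
|D| = √(250² + 3335²) ≈ 3344.4, ∠D ≈ 85.71°
|H| = 34409 / 3344.4 ≈ 10.289

10.3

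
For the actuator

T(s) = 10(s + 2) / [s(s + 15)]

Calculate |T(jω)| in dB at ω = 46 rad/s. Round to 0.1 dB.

At s = jω = j46:
zero (s+2): 2 + j46 → |·| = √(2²+46²) = √2120 ≈ 46.043, ∠ = arctan(46/2) ≈ 87.51°
pole (s+15): 15 + j46 → |·| = √(15²+46²) = √2341 ≈ 48.384, ∠ = arctan(46/15) ≈ 71.94°
pole at origin: |s| = 46, ∠ = 90.00° (in denominator)
|T| = 10 · 46.043 / 2225.7 ≈ 0.20687
Gain = 20 log₁₀(0.20687) ≈ -13.69 dB

-13.7 dB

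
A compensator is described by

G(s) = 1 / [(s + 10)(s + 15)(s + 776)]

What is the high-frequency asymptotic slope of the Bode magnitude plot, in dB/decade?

-60 dB/decade

Each pole contributes −20 dB/decade at high frequency; each zero contributes +20 dB/decade.
Net: 0 zero(s) − 3 pole(s) → -60 dB/decade.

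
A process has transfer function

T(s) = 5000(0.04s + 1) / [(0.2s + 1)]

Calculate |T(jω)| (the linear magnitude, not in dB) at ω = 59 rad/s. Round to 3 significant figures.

1.08e+03

At ω = 59 rad/s:
zero (1 + j59·0.04) = 1 + j2.36 → |·| ≈ 2.5631, ∠ ≈ 67.04°
pole (1 + j59·0.2) = 1 + j11.8 → |·| ≈ 11.842, ∠ ≈ 85.16°
|T| = 5000 · 2.5631 / (11.842) ≈ 1082.2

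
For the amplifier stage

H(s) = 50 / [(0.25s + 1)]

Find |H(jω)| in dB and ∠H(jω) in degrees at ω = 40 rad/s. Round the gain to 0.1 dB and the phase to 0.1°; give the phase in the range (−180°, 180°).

At ω = 40 rad/s:
pole (1 + j40·0.25) = 1 + j10 → |·| ≈ 10.05, ∠ ≈ 84.29°
|H| = 50 · 1 / (10.05) ≈ 4.9751
Gain = 20 log₁₀(4.9751) ≈ 13.94 dB
∠H = (0°) − (84.29°) = -84.29°

13.9 dB, -84.3°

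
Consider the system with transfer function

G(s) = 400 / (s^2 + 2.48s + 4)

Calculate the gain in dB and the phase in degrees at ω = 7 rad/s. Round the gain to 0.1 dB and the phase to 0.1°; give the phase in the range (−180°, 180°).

At s = jω = j7:
quadratic: (j7)² + 2.48·j7 + 4 = -45 + j17.36 → |·| ≈ 48.232, ∠ ≈ 158.90°
|G| = 400 / 48.232 ≈ 8.2932
Gain = 20 log₁₀(8.2932) ≈ 18.37 dB
∠G = 0.00° − 158.90° = -158.90°

18.4 dB, -158.9°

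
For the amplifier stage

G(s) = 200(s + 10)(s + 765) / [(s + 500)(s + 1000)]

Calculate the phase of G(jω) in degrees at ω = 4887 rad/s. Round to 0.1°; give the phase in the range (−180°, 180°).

At s = jω = j4887:
zero (s+10): 10 + j4887 → |·| = √(10²+4887²) = √23882869 ≈ 4887, ∠ = arctan(4887/10) ≈ 89.88°
zero (s+765): 765 + j4887 → |·| = √(765²+4887²) = √24467994 ≈ 4946.5, ∠ = arctan(4887/765) ≈ 81.10°
pole (s+500): 500 + j4887 → |·| = √(500²+4887²) = √24132769 ≈ 4912.5, ∠ = arctan(4887/500) ≈ 84.16°
pole (s+1000): 1000 + j4887 → |·| = √(1000²+4887²) = √24882769 ≈ 4988.3, ∠ = arctan(4887/1000) ≈ 78.44°
∠G = 170.98° − 162.60° = 8.38°

8.4°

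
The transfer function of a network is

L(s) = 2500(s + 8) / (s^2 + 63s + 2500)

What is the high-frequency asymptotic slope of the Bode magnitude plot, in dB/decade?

Each pole contributes −20 dB/decade at high frequency; each zero contributes +20 dB/decade.
Net: 1 zero(s) − 2 pole(s) → -20 dB/decade.

-20 dB/decade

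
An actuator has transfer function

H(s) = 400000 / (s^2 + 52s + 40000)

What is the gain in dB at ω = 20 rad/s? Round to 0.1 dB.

At s = jω = j20:
quadratic: (j20)² + 52·j20 + 40000 = 39600 + j1040 → |·| ≈ 39614, ∠ ≈ 1.50°
|H| = 400000 / 39614 ≈ 10.097
Gain = 20 log₁₀(10.097) ≈ 20.08 dB

20.1 dB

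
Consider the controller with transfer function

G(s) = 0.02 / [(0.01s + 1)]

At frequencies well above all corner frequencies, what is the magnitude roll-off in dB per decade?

Each pole contributes −20 dB/decade at high frequency; each zero contributes +20 dB/decade.
Net: 0 zero(s) − 1 pole(s) → -20 dB/decade.

-20 dB/decade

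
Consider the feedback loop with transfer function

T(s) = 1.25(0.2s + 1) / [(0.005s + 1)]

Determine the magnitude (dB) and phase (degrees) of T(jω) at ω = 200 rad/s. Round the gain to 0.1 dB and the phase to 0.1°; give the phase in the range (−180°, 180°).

31.0 dB, 43.6°

At ω = 200 rad/s:
zero (1 + j200·0.2) = 1 + j40 → |·| ≈ 40.012, ∠ ≈ 88.57°
pole (1 + j200·0.005) = 1 + j1 → |·| ≈ 1.4142, ∠ ≈ 45.00°
|T| = 1.25 · 40.012 / (1.4142) ≈ 35.366
Gain = 20 log₁₀(35.366) ≈ 30.97 dB
∠T = (88.57°) − (45.00°) = 43.57°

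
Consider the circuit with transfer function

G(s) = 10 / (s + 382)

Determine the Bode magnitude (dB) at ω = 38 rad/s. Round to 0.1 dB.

-31.7 dB

Substitute s = j38:
Numerator: 10 = 10 + j0
Denominator: (j38) + 382 = 382 + j38
|N| = √(10² + 0²) ≈ 10, ∠N ≈ 0.00°
|D| = √(382² + 38²) ≈ 383.89, ∠D ≈ 5.68°
|G| = 10 / 383.89 ≈ 0.026049
Gain = 20 log₁₀(0.026049) ≈ -31.68 dB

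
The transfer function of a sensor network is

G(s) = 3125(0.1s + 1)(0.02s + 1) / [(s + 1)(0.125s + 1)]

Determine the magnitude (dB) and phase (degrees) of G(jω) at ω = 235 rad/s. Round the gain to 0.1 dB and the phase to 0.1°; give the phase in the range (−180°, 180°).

34.2 dB, -12.3°

At ω = 235 rad/s:
zero (1 + j235·0.1) = 1 + j23.5 → |·| ≈ 23.521, ∠ ≈ 87.56°
zero (1 + j235·0.02) = 1 + j4.7 → |·| ≈ 4.8052, ∠ ≈ 77.99°
pole (1 + j235·1) = 1 + j235 → |·| ≈ 235, ∠ ≈ 89.76°
pole (1 + j235·0.125) = 1 + j29.375 → |·| ≈ 29.392, ∠ ≈ 88.05°
|G| = 3125 · 23.521 · 4.8052 / (235 · 29.392) ≈ 51.135
Gain = 20 log₁₀(51.135) ≈ 34.17 dB
∠G = (87.56° + 77.99°) − (89.76° + 88.05°) = -12.26°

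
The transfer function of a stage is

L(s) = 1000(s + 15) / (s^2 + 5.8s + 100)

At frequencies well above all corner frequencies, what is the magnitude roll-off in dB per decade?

-20 dB/decade

Each pole contributes −20 dB/decade at high frequency; each zero contributes +20 dB/decade.
Net: 1 zero(s) − 2 pole(s) → -20 dB/decade.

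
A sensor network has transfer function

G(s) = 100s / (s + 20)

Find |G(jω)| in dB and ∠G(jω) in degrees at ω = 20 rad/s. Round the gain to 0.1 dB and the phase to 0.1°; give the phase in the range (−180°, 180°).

37.0 dB, 45.0°

At s = jω = j20:
zero at origin: s = j20 → |·| = 20, ∠ = 90.00°
pole (s+20): 20 + j20 → |·| = √(20²+20²) = √800 ≈ 28.284, ∠ = arctan(20/20) ≈ 45.00°
|G| = 100 · 20 / 28.284 ≈ 70.711
Gain = 20 log₁₀(70.711) ≈ 36.99 dB
∠G = 90.00° − 45.00° = 45.00°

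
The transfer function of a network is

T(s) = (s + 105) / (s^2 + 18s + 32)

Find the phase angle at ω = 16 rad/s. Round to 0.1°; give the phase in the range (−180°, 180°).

Substitute s = j16:
Numerator: (j16) + 105 = 105 + j16
Denominator: (j16)^2 + 18(j16) + 32 = -224 + j288
|N| = √(105² + 16²) ≈ 106.21, ∠N ≈ 8.66°
|D| = √(224² + 288²) ≈ 364.86, ∠D ≈ 127.87°
∠T = 8.66° − 127.87° = -119.21°

-119.2°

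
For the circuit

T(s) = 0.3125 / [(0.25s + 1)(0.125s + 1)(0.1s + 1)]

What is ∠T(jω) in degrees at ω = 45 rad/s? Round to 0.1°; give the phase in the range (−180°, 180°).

At ω = 45 rad/s:
pole (1 + j45·0.25) = 1 + j11.25 → |·| ≈ 11.294, ∠ ≈ 84.92°
pole (1 + j45·0.125) = 1 + j5.625 → |·| ≈ 5.7132, ∠ ≈ 79.92°
pole (1 + j45·0.1) = 1 + j4.5 → |·| ≈ 4.6098, ∠ ≈ 77.47°
∠T = (0°) − (84.92° + 79.92° + 77.47°) = -242.31° ≡ 117.69° (principal value)

117.7°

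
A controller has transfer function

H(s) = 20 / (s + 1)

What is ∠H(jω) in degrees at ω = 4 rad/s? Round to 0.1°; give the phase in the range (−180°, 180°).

At s = jω = j4:
pole (s+1): 1 + j4 → |·| = √(1²+4²) = √17 ≈ 4.1231, ∠ = arctan(4/1) ≈ 75.96°
∠H = 0.00° − 75.96° = -75.96°

-76.0°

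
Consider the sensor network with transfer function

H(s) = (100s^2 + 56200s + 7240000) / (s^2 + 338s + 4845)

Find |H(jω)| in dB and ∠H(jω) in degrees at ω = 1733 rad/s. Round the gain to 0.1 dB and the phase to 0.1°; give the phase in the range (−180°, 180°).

Substitute s = j1733:
Numerator: 100(j1733)^2 + 56200(j1733) + 7240000 = -293088900 + j97394600
Denominator: (j1733)^2 + 338(j1733) + 4845 = -2998444 + j585754
|N| = √(293088900² + 97394600²) ≈ 3.0885e+08, ∠N ≈ 161.62°
|D| = √(2998444² + 585754²) ≈ 3.0551e+06, ∠D ≈ 168.95°
|H| = 3.0885e+08 / 3.0551e+06 ≈ 101.09
Gain = 20 log₁₀(101.09) ≈ 40.09 dB
∠H = 161.62° − 168.95° = -7.33°

40.1 dB, -7.3°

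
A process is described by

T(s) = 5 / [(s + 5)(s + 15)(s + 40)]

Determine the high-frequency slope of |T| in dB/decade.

-60 dB/decade

Each pole contributes −20 dB/decade at high frequency; each zero contributes +20 dB/decade.
Net: 0 zero(s) − 3 pole(s) → -60 dB/decade.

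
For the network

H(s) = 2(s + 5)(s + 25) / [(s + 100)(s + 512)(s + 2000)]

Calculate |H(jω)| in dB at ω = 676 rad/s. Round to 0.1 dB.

At s = jω = j676:
zero (s+5): 5 + j676 → |·| = √(5²+676²) = √457001 ≈ 676.02, ∠ = arctan(676/5) ≈ 89.58°
zero (s+25): 25 + j676 → |·| = √(25²+676²) = √457601 ≈ 676.46, ∠ = arctan(676/25) ≈ 87.88°
pole (s+100): 100 + j676 → |·| = √(100²+676²) = √466976 ≈ 683.36, ∠ = arctan(676/100) ≈ 81.59°
pole (s+512): 512 + j676 → |·| = √(512²+676²) = √719120 ≈ 848.01, ∠ = arctan(676/512) ≈ 52.86°
pole (s+2000): 2000 + j676 → |·| = √(2000²+676²) = √4456976 ≈ 2111.2, ∠ = arctan(676/2000) ≈ 18.68°
|H| = 2 · 4.573e+05 / 1.2234e+09 ≈ 0.00074759
Gain = 20 log₁₀(0.00074759) ≈ -62.53 dB

-62.5 dB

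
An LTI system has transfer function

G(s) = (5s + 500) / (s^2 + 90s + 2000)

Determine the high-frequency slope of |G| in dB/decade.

-20 dB/decade

Each pole contributes −20 dB/decade at high frequency; each zero contributes +20 dB/decade.
Net: 1 zero(s) − 2 pole(s) → -20 dB/decade.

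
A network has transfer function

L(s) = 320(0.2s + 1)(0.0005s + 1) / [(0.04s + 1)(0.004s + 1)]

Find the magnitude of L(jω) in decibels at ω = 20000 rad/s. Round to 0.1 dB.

46.1 dB

At ω = 20000 rad/s:
zero (1 + j20000·0.2) = 1 + j4000 → |·| ≈ 4000, ∠ ≈ 89.99°
zero (1 + j20000·0.0005) = 1 + j10 → |·| ≈ 10.05, ∠ ≈ 84.29°
pole (1 + j20000·0.04) = 1 + j800 → |·| ≈ 800, ∠ ≈ 89.93°
pole (1 + j20000·0.004) = 1 + j80 → |·| ≈ 80.006, ∠ ≈ 89.28°
|L| = 320 · 4000 · 10.05 / (800 · 80.006) ≈ 200.98
Gain = 20 log₁₀(200.98) ≈ 46.06 dB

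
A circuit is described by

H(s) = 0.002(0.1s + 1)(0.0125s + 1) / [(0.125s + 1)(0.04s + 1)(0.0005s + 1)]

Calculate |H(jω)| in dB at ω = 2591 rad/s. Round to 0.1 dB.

-70.3 dB

At ω = 2591 rad/s:
zero (1 + j2591·0.1) = 1 + j259.1 → |·| ≈ 259.1, ∠ ≈ 89.78°
zero (1 + j2591·0.0125) = 1 + j32.3875 → |·| ≈ 32.403, ∠ ≈ 88.23°
pole (1 + j2591·0.125) = 1 + j323.875 → |·| ≈ 323.88, ∠ ≈ 89.82°
pole (1 + j2591·0.04) = 1 + j103.64 → |·| ≈ 103.64, ∠ ≈ 89.45°
pole (1 + j2591·0.0005) = 1 + j1.2955 → |·| ≈ 1.6366, ∠ ≈ 52.34°
|H| = 0.002 · 259.1 · 32.403 / (323.88 · 103.64 · 1.6366) ≈ 0.00030565
Gain = 20 log₁₀(0.00030565) ≈ -70.30 dB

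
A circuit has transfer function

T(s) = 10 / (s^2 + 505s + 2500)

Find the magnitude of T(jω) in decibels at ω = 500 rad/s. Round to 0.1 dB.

Substitute s = j500:
Numerator: 10 = 10 + j0
Denominator: (j500)^2 + 505(j500) + 2500 = -247500 + j252500
|N| = √(10² + 0²) ≈ 10, ∠N ≈ 0.00°
|D| = √(247500² + 252500²) ≈ 3.5357e+05, ∠D ≈ 134.43°
|T| = 10 / 3.5357e+05 ≈ 2.8283e-05
Gain = 20 log₁₀(2.8283e-05) ≈ -90.97 dB

-91.0 dB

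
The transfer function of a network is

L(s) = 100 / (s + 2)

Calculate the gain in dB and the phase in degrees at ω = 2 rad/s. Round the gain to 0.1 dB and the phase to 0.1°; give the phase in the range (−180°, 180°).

At s = jω = j2:
pole (s+2): 2 + j2 → |·| = √(2²+2²) = √8 ≈ 2.8284, ∠ = arctan(2/2) ≈ 45.00°
|L| = 100 / 2.8284 ≈ 35.356
Gain = 20 log₁₀(35.356) ≈ 30.97 dB
∠L = 0.00° − 45.00° = -45.00°

31.0 dB, -45.0°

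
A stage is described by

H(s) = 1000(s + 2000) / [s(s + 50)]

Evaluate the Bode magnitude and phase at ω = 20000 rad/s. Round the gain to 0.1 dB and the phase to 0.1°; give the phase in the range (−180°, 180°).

At s = jω = j20000:
zero (s+2000): 2000 + j20000 → |·| = √(2000²+20000²) = √404000000 ≈ 20100, ∠ = arctan(20000/2000) ≈ 84.29°
pole (s+50): 50 + j20000 → |·| = √(50²+20000²) = √400002500 ≈ 20000, ∠ = arctan(20000/50) ≈ 89.86°
pole at origin: |s| = 20000, ∠ = 90.00° (in denominator)
|H| = 1000 · 20100 / 4e+08 ≈ 0.05025
Gain = 20 log₁₀(0.05025) ≈ -25.98 dB
∠H = 84.29° − 179.86° = -95.57°

-26.0 dB, -95.6°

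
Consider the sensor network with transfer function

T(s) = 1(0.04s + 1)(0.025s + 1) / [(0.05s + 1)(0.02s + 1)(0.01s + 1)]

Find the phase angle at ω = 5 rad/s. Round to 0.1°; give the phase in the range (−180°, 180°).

-4.2°

At ω = 5 rad/s:
zero (1 + j5·0.04) = 1 + j0.2 → |·| ≈ 1.0198, ∠ ≈ 11.31°
zero (1 + j5·0.025) = 1 + j0.125 → |·| ≈ 1.0078, ∠ ≈ 7.13°
pole (1 + j5·0.05) = 1 + j0.25 → |·| ≈ 1.0308, ∠ ≈ 14.04°
pole (1 + j5·0.02) = 1 + j0.1 → |·| ≈ 1.005, ∠ ≈ 5.71°
pole (1 + j5·0.01) = 1 + j0.05 → |·| ≈ 1.0012, ∠ ≈ 2.86°
∠T = (11.31° + 7.13°) − (14.04° + 5.71° + 2.86°) = -4.17°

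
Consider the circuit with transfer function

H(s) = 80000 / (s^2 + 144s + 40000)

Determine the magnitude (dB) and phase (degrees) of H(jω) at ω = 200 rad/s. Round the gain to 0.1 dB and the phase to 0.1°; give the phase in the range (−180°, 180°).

At s = jω = j200:
quadratic: (j200)² + 144·j200 + 40000 = 0 + j28800 → |·| ≈ 28800, ∠ ≈ 90.00°
|H| = 80000 / 28800 ≈ 2.7778
Gain = 20 log₁₀(2.7778) ≈ 8.87 dB
∠H = 0.00° − 90.00° = -90.00°

8.9 dB, -90.0°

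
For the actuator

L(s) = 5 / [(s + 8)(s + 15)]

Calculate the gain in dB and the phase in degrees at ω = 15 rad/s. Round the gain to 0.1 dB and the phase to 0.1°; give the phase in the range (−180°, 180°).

At s = jω = j15:
pole (s+8): 8 + j15 → |·| = √(8²+15²) = √289 ≈ 17, ∠ = arctan(15/8) ≈ 61.93°
pole (s+15): 15 + j15 → |·| = √(15²+15²) = √450 ≈ 21.213, ∠ = arctan(15/15) ≈ 45.00°
|L| = 5 / 360.62 ≈ 0.013865
Gain = 20 log₁₀(0.013865) ≈ -37.16 dB
∠L = 0.00° − 106.93° = -106.93°

-37.2 dB, -106.9°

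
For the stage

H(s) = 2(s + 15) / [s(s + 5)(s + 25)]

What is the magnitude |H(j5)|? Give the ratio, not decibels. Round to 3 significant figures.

At s = jω = j5:
zero (s+15): 15 + j5 → |·| = √(15²+5²) = √250 ≈ 15.811, ∠ = arctan(5/15) ≈ 18.43°
pole (s+5): 5 + j5 → |·| = √(5²+5²) = √50 ≈ 7.0711, ∠ = arctan(5/5) ≈ 45.00°
pole (s+25): 25 + j5 → |·| = √(25²+5²) = √650 ≈ 25.495, ∠ = arctan(5/25) ≈ 11.31°
pole at origin: |s| = 5, ∠ = 90.00° (in denominator)
|H| = 2 · 15.811 / 901.39 ≈ 0.035081

0.0351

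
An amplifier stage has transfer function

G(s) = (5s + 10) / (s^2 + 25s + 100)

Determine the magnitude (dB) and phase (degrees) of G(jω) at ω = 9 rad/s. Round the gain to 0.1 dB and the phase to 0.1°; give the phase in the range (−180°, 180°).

-13.8 dB, -7.7°

Substitute s = j9:
Numerator: 5(j9) + 10 = 10 + j45
Denominator: (j9)^2 + 25(j9) + 100 = 19 + j225
|N| = √(10² + 45²) ≈ 46.098, ∠N ≈ 77.47°
|D| = √(19² + 225²) ≈ 225.8, ∠D ≈ 85.17°
|G| = 46.098 / 225.8 ≈ 0.20415
Gain = 20 log₁₀(0.20415) ≈ -13.80 dB
∠G = 77.47° − 85.17° = -7.70°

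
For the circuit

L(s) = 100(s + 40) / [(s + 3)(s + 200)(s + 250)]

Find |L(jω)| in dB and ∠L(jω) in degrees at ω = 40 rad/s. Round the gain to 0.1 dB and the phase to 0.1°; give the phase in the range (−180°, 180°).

At s = jω = j40:
zero (s+40): 40 + j40 → |·| = √(40²+40²) = √3200 ≈ 56.569, ∠ = arctan(40/40) ≈ 45.00°
pole (s+3): 3 + j40 → |·| = √(3²+40²) = √1609 ≈ 40.112, ∠ = arctan(40/3) ≈ 85.71°
pole (s+200): 200 + j40 → |·| = √(200²+40²) = √41600 ≈ 203.96, ∠ = arctan(40/200) ≈ 11.31°
pole (s+250): 250 + j40 → |·| = √(250²+40²) = √64100 ≈ 253.18, ∠ = arctan(40/250) ≈ 9.09°
|L| = 100 · 56.569 / 2.0713e+06 ≈ 0.0027311
Gain = 20 log₁₀(0.0027311) ≈ -51.27 dB
∠L = 45.00° − 106.11° = -61.11°

-51.3 dB, -61.1°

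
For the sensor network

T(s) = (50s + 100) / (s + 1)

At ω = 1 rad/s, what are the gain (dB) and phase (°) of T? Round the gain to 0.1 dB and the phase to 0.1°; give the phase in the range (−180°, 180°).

Substitute s = j1:
Numerator: 50(j1) + 100 = 100 + j50
Denominator: (j1) + 1 = 1 + j1
|N| = √(100² + 50²) ≈ 111.8, ∠N ≈ 26.57°
|D| = √(1² + 1²) ≈ 1.4142, ∠D ≈ 45.00°
|T| = 111.8 / 1.4142 ≈ 79.055
Gain = 20 log₁₀(79.055) ≈ 37.96 dB
∠T = 26.57° − 45.00° = -18.43°

38.0 dB, -18.4°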